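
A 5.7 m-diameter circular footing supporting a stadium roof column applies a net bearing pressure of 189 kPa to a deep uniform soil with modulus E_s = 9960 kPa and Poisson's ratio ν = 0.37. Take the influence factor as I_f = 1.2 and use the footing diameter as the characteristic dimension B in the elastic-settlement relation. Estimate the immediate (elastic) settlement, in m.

S_e ≈ 0.112 m

Immediate (elastic) settlement: S_e = q·B·(1−ν²)/E_s · I_f.
S_e = 189 × 5.7 × (1 − 0.37²) / 9960 × 1.2
    = 189 × 5.7 × 0.8631 / 9960 × 1.2
    = 0.112 m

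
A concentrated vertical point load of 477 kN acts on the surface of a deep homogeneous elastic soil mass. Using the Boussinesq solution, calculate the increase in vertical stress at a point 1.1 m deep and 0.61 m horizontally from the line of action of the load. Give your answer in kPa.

Δσ_z ≈ 96.3 kPa

Boussinesq vertical stress below a point load on an elastic half-space:
Δσ_z = 3P/(2πz²) · [1 + (r/z)²]^(−5/2)
r/z = 0.61/1.1 = 0.55455; [1+(r/z)²]^(−5/2) = 0.51154.
Δσ_z = 3×477/(2π×1.1²) × 0.51154 = 188.22 × 0.51154 = 96.28 kPa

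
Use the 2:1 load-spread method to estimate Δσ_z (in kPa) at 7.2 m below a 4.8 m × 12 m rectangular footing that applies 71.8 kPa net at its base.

Δσ_z ≈ 17.9 kPa

By the 2:1 method the load spreads at 1 horizontal : 2 vertical, so at depth z the loaded area has grown by z in each plan dimension:
Δσ = qBL/((B+z)(L+z)) = 71.8×4.8×12/((4.8+7.2)(12+7.2)) = 17.95 kPa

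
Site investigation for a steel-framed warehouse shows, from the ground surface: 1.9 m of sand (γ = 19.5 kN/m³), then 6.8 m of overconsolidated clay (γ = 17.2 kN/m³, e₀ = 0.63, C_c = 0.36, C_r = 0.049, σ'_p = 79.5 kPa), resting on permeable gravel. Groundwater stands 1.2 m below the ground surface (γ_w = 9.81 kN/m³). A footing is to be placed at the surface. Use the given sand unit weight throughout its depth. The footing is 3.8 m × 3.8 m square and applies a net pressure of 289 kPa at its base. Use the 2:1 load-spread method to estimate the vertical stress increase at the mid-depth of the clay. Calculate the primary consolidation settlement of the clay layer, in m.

S_c ≈ 0.218 m

Mid-depth of clay below the ground surface: z = 1.9 + 6.8/2 = 5.3 m.
Total vertical stress at mid-clay: σ_v = 19.5×1.9 + 17.2×3.4 = 95.53 kPa.
Pore pressure: u = 9.81×(5.3 − 1.2) = 40.221 kPa.
Initial effective stress: σ'_0 = σ_v − u = 95.53 − 40.221 = 55.309 kPa.
Stress increase at mid-clay by the 2:1 spreading method:
Δσ = qBL/((B+z)(L+z)) = 289×3.8×3.8/((3.8+5.3)(3.8+5.3)) = 50.394 kPa
Final effective stress: σ'_f = 55.309 + 50.394 = 105.7 kPa.
σ'_f = 105.7 > σ'_p = 79.5 kPa, so the stress path crosses the preconsolidation pressure — recompression up to σ'_p, then virgin compression beyond:
S_c = H/(1+e₀)·[C_r·log₁₀(σ'_p/σ'_0) + C_c·log₁₀(σ'_f/σ'_p)]
    = 6.8/1.63 × [0.049×log₁₀(79.5/55.309) + 0.36×log₁₀(105.7/79.5)]
    = 4.1718 × [0.007721 + 0.044535] = 0.218 m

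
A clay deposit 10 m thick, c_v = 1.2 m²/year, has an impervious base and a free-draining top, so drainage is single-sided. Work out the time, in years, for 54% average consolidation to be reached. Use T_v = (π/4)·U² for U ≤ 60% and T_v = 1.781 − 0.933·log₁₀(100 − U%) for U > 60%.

t ≈ 19.1 years

Drainage path length: H_d = H = 10 m (single drainage).
U ≤ 60%: T_v = (π/4)·U² = (π/4)×0.54² = 0.22902.
t = T_v·H_d²/c_v = 0.22902×10²/1.2 = 19.09 years.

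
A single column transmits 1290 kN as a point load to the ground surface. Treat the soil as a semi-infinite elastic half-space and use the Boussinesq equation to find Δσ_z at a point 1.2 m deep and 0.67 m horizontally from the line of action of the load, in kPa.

Δσ_z ≈ 217 kPa

Boussinesq vertical stress below a point load on an elastic half-space:
Δσ_z = 3P/(2πz²) · [1 + (r/z)²]^(−5/2)
r/z = 0.67/1.2 = 0.55833; [1+(r/z)²]^(−5/2) = 0.50744.
Δσ_z = 3×1290/(2π×1.2²) × 0.50744 = 427.73 × 0.50744 = 217 kPa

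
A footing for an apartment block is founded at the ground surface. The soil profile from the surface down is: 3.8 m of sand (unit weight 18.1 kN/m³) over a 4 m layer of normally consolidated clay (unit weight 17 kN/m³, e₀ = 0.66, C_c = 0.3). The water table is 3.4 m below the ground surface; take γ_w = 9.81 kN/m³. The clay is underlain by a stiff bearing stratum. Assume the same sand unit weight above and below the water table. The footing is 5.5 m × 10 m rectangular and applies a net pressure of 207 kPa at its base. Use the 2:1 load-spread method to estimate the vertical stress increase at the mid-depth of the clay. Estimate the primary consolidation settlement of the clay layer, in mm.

Mid-depth of clay below the ground surface: z = 3.8 + 4/2 = 5.8 m.
Total vertical stress at mid-clay: σ_v = 18.1×3.8 + 17×2 = 102.78 kPa.
Pore pressure: u = 9.81×(5.8 − 3.4) = 23.544 kPa.
Initial effective stress: σ'_0 = σ_v − u = 102.78 − 23.544 = 79.236 kPa.
Stress increase at mid-clay by the 2:1 spreading method:
Δσ = qBL/((B+z)(L+z)) = 207×5.5×10/((5.5+5.8)(10+5.8)) = 63.767 kPa
Final effective stress: σ'_f = σ'_0 + Δσ = 79.236 + 63.767 = 143 kPa.
Normally consolidated clay, so the full stress increment lies on the virgin compression line:
S_c = C_c·H/(1+e₀)·log₁₀(σ'_f/σ'_0) = 0.3×4/(1+0.66)×log₁₀(143/79.236)
    = 0.72289 × 0.25641 = 0.1854 m

S_c ≈ 185 mm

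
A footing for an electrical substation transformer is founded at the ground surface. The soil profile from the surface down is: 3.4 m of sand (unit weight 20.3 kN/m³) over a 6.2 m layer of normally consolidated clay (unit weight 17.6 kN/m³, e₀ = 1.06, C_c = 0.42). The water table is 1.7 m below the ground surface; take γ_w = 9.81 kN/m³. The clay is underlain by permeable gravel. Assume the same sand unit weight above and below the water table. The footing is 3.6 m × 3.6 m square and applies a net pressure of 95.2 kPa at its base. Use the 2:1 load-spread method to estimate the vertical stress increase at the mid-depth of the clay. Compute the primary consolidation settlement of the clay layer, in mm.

Mid-depth of clay below the ground surface: z = 3.4 + 6.2/2 = 6.5 m.
Total vertical stress at mid-clay: σ_v = 20.3×3.4 + 17.6×3.1 = 123.58 kPa.
Pore pressure: u = 9.81×(6.5 − 1.7) = 47.088 kPa.
Initial effective stress: σ'_0 = σ_v − u = 123.58 − 47.088 = 76.492 kPa.
Stress increase at mid-clay by the 2:1 spreading method:
Δσ = qBL/((B+z)(L+z)) = 95.2×3.6×3.6/((3.6+6.5)(3.6+6.5)) = 12.095 kPa
Final effective stress: σ'_f = σ'_0 + Δσ = 76.492 + 12.095 = 88.587 kPa.
Normally consolidated clay, so the full stress increment lies on the virgin compression line:
S_c = C_c·H/(1+e₀)·log₁₀(σ'_f/σ'_0) = 0.42×6.2/(1+1.06)×log₁₀(88.587/76.492)
    = 1.2641 × 0.063754 = 0.08059 m

S_c ≈ 80.6 mm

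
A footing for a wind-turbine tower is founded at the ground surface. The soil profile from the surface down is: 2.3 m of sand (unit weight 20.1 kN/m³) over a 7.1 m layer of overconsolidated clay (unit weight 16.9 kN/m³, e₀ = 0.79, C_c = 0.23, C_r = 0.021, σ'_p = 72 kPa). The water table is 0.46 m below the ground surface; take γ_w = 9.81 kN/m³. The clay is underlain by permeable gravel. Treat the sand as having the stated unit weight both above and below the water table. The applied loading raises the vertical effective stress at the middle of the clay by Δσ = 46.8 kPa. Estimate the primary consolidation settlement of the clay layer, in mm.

Mid-depth of clay below the ground surface: z = 2.3 + 7.1/2 = 5.85 m.
Total vertical stress at mid-clay: σ_v = 20.1×2.3 + 16.9×3.55 = 106.22 kPa.
Pore pressure: u = 9.81×(5.85 − 0.46) = 52.876 kPa.
Initial effective stress: σ'_0 = σ_v − u = 106.22 − 52.876 = 53.344 kPa.
Final effective stress: σ'_f = 53.344 + 46.8 = 100.14 kPa.
σ'_f = 100.14 > σ'_p = 72 kPa, so the stress path crosses the preconsolidation pressure — recompression up to σ'_p, then virgin compression beyond:
S_c = H/(1+e₀)·[C_r·log₁₀(σ'_p/σ'_0) + C_c·log₁₀(σ'_f/σ'_p)]
    = 7.1/1.79 × [0.021×log₁₀(72/53.344) + 0.23×log₁₀(100.14/72)]
    = 3.9665 × [0.0027352 + 0.032953] = 0.1416 m

S_c ≈ 142 mm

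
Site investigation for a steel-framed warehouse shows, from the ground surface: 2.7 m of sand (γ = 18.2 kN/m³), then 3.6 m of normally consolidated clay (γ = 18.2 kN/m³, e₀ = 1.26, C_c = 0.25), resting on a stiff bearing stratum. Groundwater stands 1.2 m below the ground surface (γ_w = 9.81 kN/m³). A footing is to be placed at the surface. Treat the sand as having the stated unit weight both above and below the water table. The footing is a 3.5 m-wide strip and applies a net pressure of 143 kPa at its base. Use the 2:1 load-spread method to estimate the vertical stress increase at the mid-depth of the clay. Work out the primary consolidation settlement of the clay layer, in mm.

S_c ≈ 141 mm

Mid-depth of clay below the ground surface: z = 2.7 + 3.6/2 = 4.5 m.
Total vertical stress at mid-clay: σ_v = 18.2×2.7 + 18.2×1.8 = 81.9 kPa.
Pore pressure: u = 9.81×(4.5 − 1.2) = 32.373 kPa.
Initial effective stress: σ'_0 = σ_v − u = 81.9 − 32.373 = 49.527 kPa.
Stress increase at mid-clay by the 2:1 spreading method:
Δσ = qB/(B+z) = 143×3.5/(3.5+4.5) = 62.562 kPa
Final effective stress: σ'_f = σ'_0 + Δσ = 49.527 + 62.562 = 112.09 kPa.
Normally consolidated clay, so the full stress increment lies on the virgin compression line:
S_c = C_c·H/(1+e₀)·log₁₀(σ'_f/σ'_0) = 0.25×3.6/(1+1.26)×log₁₀(112.09/49.527)
    = 0.39823 × 0.35472 = 0.1413 m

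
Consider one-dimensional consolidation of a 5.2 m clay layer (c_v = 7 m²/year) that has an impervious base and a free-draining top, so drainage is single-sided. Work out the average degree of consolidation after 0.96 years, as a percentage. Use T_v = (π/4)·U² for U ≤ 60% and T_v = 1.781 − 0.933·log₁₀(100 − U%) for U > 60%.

Drainage path length: H_d = H = 5.2 m (single drainage).
T_v = c_v·t/H_d² = 7×0.96/5.2² = 0.24852.
T_v = 0.24852 corresponds to the U ≤ 60% branch:
U = √(4T_v/π) = 0.5625

U ≈ 56.3 %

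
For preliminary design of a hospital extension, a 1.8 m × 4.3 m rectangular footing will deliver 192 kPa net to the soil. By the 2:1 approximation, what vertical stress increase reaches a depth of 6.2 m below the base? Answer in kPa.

Δσ_z ≈ 17.7 kPa

By the 2:1 method the load spreads at 1 horizontal : 2 vertical, so at depth z the loaded area has grown by z in each plan dimension:
Δσ = qBL/((B+z)(L+z)) = 192×1.8×4.3/((1.8+6.2)(4.3+6.2)) = 17.691 kPa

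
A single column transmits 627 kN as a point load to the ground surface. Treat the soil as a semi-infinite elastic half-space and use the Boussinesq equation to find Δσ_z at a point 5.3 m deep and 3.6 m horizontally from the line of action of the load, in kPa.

Δσ_z ≈ 4.13 kPa

Boussinesq vertical stress below a point load on an elastic half-space:
Δσ_z = 3P/(2πz²) · [1 + (r/z)²]^(−5/2)
r/z = 3.6/5.3 = 0.67925; [1+(r/z)²]^(−5/2) = 0.38734.
Δσ_z = 3×627/(2π×5.3²) × 0.38734 = 10.658 × 0.38734 = 4.128 kPa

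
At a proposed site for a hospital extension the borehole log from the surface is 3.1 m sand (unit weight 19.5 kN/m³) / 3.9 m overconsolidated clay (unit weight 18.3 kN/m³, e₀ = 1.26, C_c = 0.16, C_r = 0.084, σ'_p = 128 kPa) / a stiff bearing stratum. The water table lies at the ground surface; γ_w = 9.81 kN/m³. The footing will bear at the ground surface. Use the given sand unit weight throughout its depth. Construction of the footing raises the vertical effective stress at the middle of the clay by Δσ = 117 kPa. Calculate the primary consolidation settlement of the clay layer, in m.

Mid-depth of clay below the ground surface: z = 3.1 + 3.9/2 = 5.05 m.
Total vertical stress at mid-clay: σ_v = 19.5×3.1 + 18.3×1.95 = 96.135 kPa.
Pore pressure: u = 9.81×(5.05 − 0) = 49.541 kPa.
Initial effective stress: σ'_0 = σ_v − u = 96.135 − 49.541 = 46.594 kPa.
Final effective stress: σ'_f = 46.594 + 117 = 163.59 kPa.
σ'_f = 163.59 > σ'_p = 128 kPa, so the stress path crosses the preconsolidation pressure — recompression up to σ'_p, then virgin compression beyond:
S_c = H/(1+e₀)·[C_r·log₁₀(σ'_p/σ'_0) + C_c·log₁₀(σ'_f/σ'_p)]
    = 3.9/2.26 × [0.084×log₁₀(128/46.594) + 0.16×log₁₀(163.59/128)]
    = 1.7257 × [0.036866 + 0.017047] = 0.09304 m

S_c ≈ 0.093 m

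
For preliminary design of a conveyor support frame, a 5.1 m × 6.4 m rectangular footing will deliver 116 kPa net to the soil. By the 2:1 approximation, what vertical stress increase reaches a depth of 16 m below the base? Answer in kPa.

By the 2:1 method the load spreads at 1 horizontal : 2 vertical, so at depth z the loaded area has grown by z in each plan dimension:
Δσ = qBL/((B+z)(L+z)) = 116×5.1×6.4/((5.1+16)(6.4+16)) = 8.0108 kPa

Δσ_z ≈ 8.01 kPa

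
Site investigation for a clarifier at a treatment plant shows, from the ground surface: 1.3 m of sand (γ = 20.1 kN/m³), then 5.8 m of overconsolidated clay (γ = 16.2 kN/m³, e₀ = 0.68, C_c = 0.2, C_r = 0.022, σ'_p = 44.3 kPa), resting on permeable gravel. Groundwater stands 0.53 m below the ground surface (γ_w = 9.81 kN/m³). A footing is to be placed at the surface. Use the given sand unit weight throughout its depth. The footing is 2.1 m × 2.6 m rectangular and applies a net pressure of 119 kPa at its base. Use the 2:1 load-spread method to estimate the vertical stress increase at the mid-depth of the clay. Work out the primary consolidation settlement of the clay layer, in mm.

S_c ≈ 55.5 mm

Mid-depth of clay below the ground surface: z = 1.3 + 5.8/2 = 4.2 m.
Total vertical stress at mid-clay: σ_v = 20.1×1.3 + 16.2×2.9 = 73.11 kPa.
Pore pressure: u = 9.81×(4.2 − 0.53) = 36.003 kPa.
Initial effective stress: σ'_0 = σ_v − u = 73.11 − 36.003 = 37.107 kPa.
Stress increase at mid-clay by the 2:1 spreading method:
Δσ = qBL/((B+z)(L+z)) = 119×2.1×2.6/((2.1+4.2)(2.6+4.2)) = 15.167 kPa
Final effective stress: σ'_f = 37.107 + 15.167 = 52.274 kPa.
σ'_f = 52.274 > σ'_p = 44.3 kPa, so the stress path crosses the preconsolidation pressure — recompression up to σ'_p, then virgin compression beyond:
S_c = H/(1+e₀)·[C_r·log₁₀(σ'_p/σ'_0) + C_c·log₁₀(σ'_f/σ'_p)]
    = 5.8/1.68 × [0.022×log₁₀(44.3/37.107) + 0.2×log₁₀(52.274/44.3)]
    = 3.4524 × [0.0016929 + 0.014376] = 0.05548 m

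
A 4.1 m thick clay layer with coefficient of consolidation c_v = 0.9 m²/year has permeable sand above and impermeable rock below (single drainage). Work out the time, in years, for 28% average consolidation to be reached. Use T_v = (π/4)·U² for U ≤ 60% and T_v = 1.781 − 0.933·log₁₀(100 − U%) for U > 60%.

Drainage path length: H_d = H = 4.1 m (single drainage).
U ≤ 60%: T_v = (π/4)·U² = (π/4)×0.28² = 0.061575.
t = T_v·H_d²/c_v = 0.061575×4.1²/0.9 = 1.15 years.

t ≈ 1.15 years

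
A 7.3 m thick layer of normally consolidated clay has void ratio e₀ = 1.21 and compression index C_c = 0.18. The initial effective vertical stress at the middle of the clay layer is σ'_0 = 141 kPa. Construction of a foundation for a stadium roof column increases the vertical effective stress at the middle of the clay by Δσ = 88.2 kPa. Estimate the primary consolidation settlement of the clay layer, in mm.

Final effective stress: σ'_f = σ'_0 + Δσ = 141 + 88.2 = 229.2 kPa.
Normally consolidated clay, so the full stress increment lies on the virgin compression line:
S_c = C_c·H/(1+e₀)·log₁₀(σ'_f/σ'_0) = 0.18×7.3/(1+1.21)×log₁₀(229.2/141)
    = 0.59457 × 0.211 = 0.1255 m

S_c ≈ 125 mm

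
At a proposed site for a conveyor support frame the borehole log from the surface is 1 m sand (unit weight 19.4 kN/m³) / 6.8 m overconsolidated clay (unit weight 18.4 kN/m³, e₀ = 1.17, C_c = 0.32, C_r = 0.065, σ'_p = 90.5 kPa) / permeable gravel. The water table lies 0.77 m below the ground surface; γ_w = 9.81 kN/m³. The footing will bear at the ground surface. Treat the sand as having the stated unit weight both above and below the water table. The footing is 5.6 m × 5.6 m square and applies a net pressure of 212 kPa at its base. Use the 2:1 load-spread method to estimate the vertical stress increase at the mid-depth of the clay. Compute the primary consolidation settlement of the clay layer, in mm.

Mid-depth of clay below the ground surface: z = 1 + 6.8/2 = 4.4 m.
Total vertical stress at mid-clay: σ_v = 19.4×1 + 18.4×3.4 = 81.96 kPa.
Pore pressure: u = 9.81×(4.4 − 0.77) = 35.61 kPa.
Initial effective stress: σ'_0 = σ_v − u = 81.96 − 35.61 = 46.35 kPa.
Stress increase at mid-clay by the 2:1 spreading method:
Δσ = qBL/((B+z)(L+z)) = 212×5.6×5.6/((5.6+4.4)(5.6+4.4)) = 66.483 kPa
Final effective stress: σ'_f = 46.35 + 66.483 = 112.83 kPa.
σ'_f = 112.83 > σ'_p = 90.5 kPa, so the stress path crosses the preconsolidation pressure — recompression up to σ'_p, then virgin compression beyond:
S_c = H/(1+e₀)·[C_r·log₁₀(σ'_p/σ'_0) + C_c·log₁₀(σ'_f/σ'_p)]
    = 6.8/2.17 × [0.065×log₁₀(90.5/46.35) + 0.32×log₁₀(112.83/90.5)]
    = 3.1336 × [0.018889 + 0.030648] = 0.1552 m

S_c ≈ 155 mm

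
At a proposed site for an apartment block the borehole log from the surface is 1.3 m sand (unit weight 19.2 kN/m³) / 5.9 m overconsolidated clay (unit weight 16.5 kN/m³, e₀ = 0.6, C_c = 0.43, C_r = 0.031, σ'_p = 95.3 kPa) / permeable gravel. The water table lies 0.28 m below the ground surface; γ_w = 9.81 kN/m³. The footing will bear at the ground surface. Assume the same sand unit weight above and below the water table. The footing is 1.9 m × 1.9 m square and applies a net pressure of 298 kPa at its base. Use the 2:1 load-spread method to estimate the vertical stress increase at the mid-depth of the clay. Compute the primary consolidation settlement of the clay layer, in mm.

Mid-depth of clay below the ground surface: z = 1.3 + 5.9/2 = 4.25 m.
Total vertical stress at mid-clay: σ_v = 19.2×1.3 + 16.5×2.95 = 73.635 kPa.
Pore pressure: u = 9.81×(4.25 − 0.28) = 38.946 kPa.
Initial effective stress: σ'_0 = σ_v − u = 73.635 − 38.946 = 34.689 kPa.
Stress increase at mid-clay by the 2:1 spreading method:
Δσ = qBL/((B+z)(L+z)) = 298×1.9×1.9/((1.9+4.25)(1.9+4.25)) = 28.443 kPa
Final effective stress: σ'_f = 34.689 + 28.443 = 63.132 kPa.
σ'_f = 63.132 ≤ σ'_p = 95.3 kPa, so the clay remains overconsolidated and only the recompression index applies:
S_c = C_r·H/(1+e₀)·log₁₀(σ'_f/σ'_0) = 0.031×5.9/1.6×log₁₀(63.132/34.689)
    = 0.11431 × 0.26006 = 0.02973 m

S_c ≈ 29.7 mm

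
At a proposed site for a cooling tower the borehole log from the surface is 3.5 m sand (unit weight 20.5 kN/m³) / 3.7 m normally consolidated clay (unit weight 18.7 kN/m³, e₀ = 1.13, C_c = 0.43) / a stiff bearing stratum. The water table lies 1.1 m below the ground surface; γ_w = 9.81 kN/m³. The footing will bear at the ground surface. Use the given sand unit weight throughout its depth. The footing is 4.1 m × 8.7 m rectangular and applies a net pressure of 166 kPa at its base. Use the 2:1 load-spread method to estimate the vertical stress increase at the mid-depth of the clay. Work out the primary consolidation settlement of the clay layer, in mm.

Mid-depth of clay below the ground surface: z = 3.5 + 3.7/2 = 5.35 m.
Total vertical stress at mid-clay: σ_v = 20.5×3.5 + 18.7×1.85 = 106.34 kPa.
Pore pressure: u = 9.81×(5.35 − 1.1) = 41.693 kPa.
Initial effective stress: σ'_0 = σ_v − u = 106.34 − 41.693 = 64.647 kPa.
Stress increase at mid-clay by the 2:1 spreading method:
Δσ = qBL/((B+z)(L+z)) = 166×4.1×8.7/((4.1+5.35)(8.7+5.35)) = 44.597 kPa
Final effective stress: σ'_f = σ'_0 + Δσ = 64.647 + 44.597 = 109.24 kPa.
Normally consolidated clay, so the full stress increment lies on the virgin compression line:
S_c = C_c·H/(1+e₀)·log₁₀(σ'_f/σ'_0) = 0.43×3.7/(1+1.13)×log₁₀(109.24/64.647)
    = 0.74695 × 0.22783 = 0.1702 m

S_c ≈ 170 mm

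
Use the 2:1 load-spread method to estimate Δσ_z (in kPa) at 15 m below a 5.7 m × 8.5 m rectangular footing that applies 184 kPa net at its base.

Δσ_z ≈ 18.3 kPa

By the 2:1 method the load spreads at 1 horizontal : 2 vertical, so at depth z the loaded area has grown by z in each plan dimension:
Δσ = qBL/((B+z)(L+z)) = 184×5.7×8.5/((5.7+15)(8.5+15)) = 18.326 kPa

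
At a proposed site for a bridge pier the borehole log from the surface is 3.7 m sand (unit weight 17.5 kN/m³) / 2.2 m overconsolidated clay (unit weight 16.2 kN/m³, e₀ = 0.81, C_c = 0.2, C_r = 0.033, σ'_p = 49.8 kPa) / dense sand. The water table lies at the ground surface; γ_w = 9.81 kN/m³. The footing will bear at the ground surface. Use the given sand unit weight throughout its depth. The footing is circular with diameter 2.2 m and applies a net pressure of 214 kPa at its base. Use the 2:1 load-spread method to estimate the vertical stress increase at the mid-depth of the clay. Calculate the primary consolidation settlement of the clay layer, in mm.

Mid-depth of clay below the ground surface: z = 3.7 + 2.2/2 = 4.8 m.
Total vertical stress at mid-clay: σ_v = 17.5×3.7 + 16.2×1.1 = 82.57 kPa.
Pore pressure: u = 9.81×(4.8 − 0) = 47.088 kPa.
Initial effective stress: σ'_0 = σ_v − u = 82.57 − 47.088 = 35.482 kPa.
Stress increase at mid-clay by the 2:1 spreading method:
Δσ ≈ qD²/(D+z)² = 214×2.2²/(2.2+4.8)² = 21.138 kPa
Final effective stress: σ'_f = 35.482 + 21.138 = 56.62 kPa.
σ'_f = 56.62 > σ'_p = 49.8 kPa, so the stress path crosses the preconsolidation pressure — recompression up to σ'_p, then virgin compression beyond:
S_c = H/(1+e₀)·[C_r·log₁₀(σ'_p/σ'_0) + C_c·log₁₀(σ'_f/σ'_p)]
    = 2.2/1.81 × [0.033×log₁₀(49.8/35.482) + 0.2×log₁₀(56.62/49.8)]
    = 1.2155 × [0.0048583 + 0.011148] = 0.01946 m

S_c ≈ 19.5 mm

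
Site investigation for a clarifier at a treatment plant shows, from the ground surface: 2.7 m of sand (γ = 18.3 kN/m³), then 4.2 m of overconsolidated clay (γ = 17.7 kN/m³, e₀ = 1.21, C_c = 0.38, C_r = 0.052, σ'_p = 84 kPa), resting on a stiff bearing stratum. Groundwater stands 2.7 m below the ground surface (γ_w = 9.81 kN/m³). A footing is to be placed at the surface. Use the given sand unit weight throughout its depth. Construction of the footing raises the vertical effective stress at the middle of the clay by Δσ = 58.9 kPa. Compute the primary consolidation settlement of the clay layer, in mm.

S_c ≈ 135 mm

Mid-depth of clay below the ground surface: z = 2.7 + 4.2/2 = 4.8 m.
Total vertical stress at mid-clay: σ_v = 18.3×2.7 + 17.7×2.1 = 86.58 kPa.
Pore pressure: u = 9.81×(4.8 − 2.7) = 20.601 kPa.
Initial effective stress: σ'_0 = σ_v − u = 86.58 − 20.601 = 65.979 kPa.
Final effective stress: σ'_f = 65.979 + 58.9 = 124.88 kPa.
σ'_f = 124.88 > σ'_p = 84 kPa, so the stress path crosses the preconsolidation pressure — recompression up to σ'_p, then virgin compression beyond:
S_c = H/(1+e₀)·[C_r·log₁₀(σ'_p/σ'_0) + C_c·log₁₀(σ'_f/σ'_p)]
    = 4.2/2.21 × [0.052×log₁₀(84/65.979) + 0.38×log₁₀(124.88/84)]
    = 1.9005 × [0.0054534 + 0.065441] = 0.1347 m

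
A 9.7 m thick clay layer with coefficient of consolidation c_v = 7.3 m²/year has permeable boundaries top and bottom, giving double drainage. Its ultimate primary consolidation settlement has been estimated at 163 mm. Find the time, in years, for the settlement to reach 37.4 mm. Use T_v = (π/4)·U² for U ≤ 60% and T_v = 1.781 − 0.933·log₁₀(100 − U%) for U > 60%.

t ≈ 0.133 years

Drainage path length: H_d = H/2 = 4.85 m (double drainage).
U = S(t)/S_ult = 37.4/163 = 0.2294.
U ≤ 60%: T_v = (π/4)·U² = (π/4)×0.22945² = 0.041348.
t = T_v·H_d²/c_v = 0.041348×4.85²/7.3 = 0.1332 years.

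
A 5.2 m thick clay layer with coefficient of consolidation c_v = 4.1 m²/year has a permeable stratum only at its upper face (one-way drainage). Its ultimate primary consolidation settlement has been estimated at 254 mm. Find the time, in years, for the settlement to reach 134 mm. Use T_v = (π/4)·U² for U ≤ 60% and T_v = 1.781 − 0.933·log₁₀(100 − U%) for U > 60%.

Drainage path length: H_d = H = 5.2 m (single drainage).
U = S(t)/S_ult = 134/254 = 0.5276.
U ≤ 60%: T_v = (π/4)·U² = (π/4)×0.52756² = 0.21859.
t = T_v·H_d²/c_v = 0.21859×5.2²/4.1 = 1.442 years.

t ≈ 1.44 years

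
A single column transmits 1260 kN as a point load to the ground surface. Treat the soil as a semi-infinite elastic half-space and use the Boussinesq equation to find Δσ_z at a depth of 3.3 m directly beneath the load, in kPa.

Boussinesq vertical stress below a point load on an elastic half-space:
Δσ_z = 3P/(2πz²) · [1 + (r/z)²]^(−5/2)
r/z = 0/3.3 = 0; [1+(r/z)²]^(−5/2) = 1.
Δσ_z = 3×1260/(2π×3.3²) × 1 = 55.244 × 1 = 55.24 kPa

Δσ_z ≈ 55.2 kPa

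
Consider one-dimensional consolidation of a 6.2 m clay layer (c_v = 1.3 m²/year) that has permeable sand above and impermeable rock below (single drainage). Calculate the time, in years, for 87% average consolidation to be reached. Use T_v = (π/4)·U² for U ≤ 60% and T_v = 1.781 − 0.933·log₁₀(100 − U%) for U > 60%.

t ≈ 21.9 years

Drainage path length: H_d = H = 6.2 m (single drainage).
U > 60%: T_v = 1.781 − 0.933·log₁₀(100 − 87) = 0.74169.
t = T_v·H_d²/c_v = 0.74169×6.2²/1.3 = 21.93 years.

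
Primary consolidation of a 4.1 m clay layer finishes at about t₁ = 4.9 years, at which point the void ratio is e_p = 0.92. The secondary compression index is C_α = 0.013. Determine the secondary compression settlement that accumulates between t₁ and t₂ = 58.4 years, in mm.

Secondary compression: S_s = C_α·H/(1+e_p)·log₁₀(t₂/t₁)
S_s = 0.013×4.1/(1+0.92)×log₁₀(58.4/4.9)
    = 0.02776 × 1.076 = 0.02988 m

S_s ≈ 29.9 mm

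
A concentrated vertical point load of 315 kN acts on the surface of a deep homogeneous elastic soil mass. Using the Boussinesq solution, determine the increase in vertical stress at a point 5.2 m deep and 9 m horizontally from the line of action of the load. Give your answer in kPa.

Boussinesq vertical stress below a point load on an elastic half-space:
Δσ_z = 3P/(2πz²) · [1 + (r/z)²]^(−5/2)
r/z = 9/5.2 = 1.7308; [1+(r/z)²]^(−5/2) = 0.031337.
Δσ_z = 3×315/(2π×5.2²) × 0.031337 = 5.5622 × 0.031337 = 0.1743 kPa

Δσ_z ≈ 0.174 kPa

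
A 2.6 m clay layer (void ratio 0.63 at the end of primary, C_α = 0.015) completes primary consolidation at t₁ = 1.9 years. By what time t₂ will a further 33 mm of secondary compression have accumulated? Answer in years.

t₂ ≈ 45.5 years

S_s = C_α·H/(1+e_p)·log₁₀(t₂/t₁) ⇒ log₁₀(t₂/t₁) = S_s·(1+e_p)/(C_α·H).
log₁₀(t₂/t₁) = 0.033 × (1+0.63) / (0.015×2.6) = 1.379
t₂ = t₁ × 10^1.379 = 1.9 × 23.95 = 45.5 years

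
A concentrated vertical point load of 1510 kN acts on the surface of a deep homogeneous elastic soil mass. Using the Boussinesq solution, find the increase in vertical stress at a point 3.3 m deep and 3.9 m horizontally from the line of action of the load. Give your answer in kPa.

Boussinesq vertical stress below a point load on an elastic half-space:
Δσ_z = 3P/(2πz²) · [1 + (r/z)²]^(−5/2)
r/z = 3.9/3.3 = 1.1818; [1+(r/z)²]^(−5/2) = 0.11245.
Δσ_z = 3×1510/(2π×3.3²) × 0.11245 = 66.205 × 0.11245 = 7.445 kPa

Δσ_z ≈ 7.44 kPa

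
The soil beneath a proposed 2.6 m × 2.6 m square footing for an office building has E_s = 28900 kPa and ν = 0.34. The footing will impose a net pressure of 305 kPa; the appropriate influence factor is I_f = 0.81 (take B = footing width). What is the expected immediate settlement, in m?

S_e ≈ 0.0197 m

Immediate (elastic) settlement: S_e = q·B·(1−ν²)/E_s · I_f.
S_e = 305 × 2.6 × (1 − 0.34²) / 28900 × 0.81
    = 305 × 2.6 × 0.8844 / 28900 × 0.81
    = 0.01966 m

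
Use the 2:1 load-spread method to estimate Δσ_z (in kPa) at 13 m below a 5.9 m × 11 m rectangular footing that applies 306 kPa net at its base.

Δσ_z ≈ 43.8 kPa

By the 2:1 method the load spreads at 1 horizontal : 2 vertical, so at depth z the loaded area has grown by z in each plan dimension:
Δσ = qBL/((B+z)(L+z)) = 306×5.9×11/((5.9+13)(11+13)) = 43.782 kPa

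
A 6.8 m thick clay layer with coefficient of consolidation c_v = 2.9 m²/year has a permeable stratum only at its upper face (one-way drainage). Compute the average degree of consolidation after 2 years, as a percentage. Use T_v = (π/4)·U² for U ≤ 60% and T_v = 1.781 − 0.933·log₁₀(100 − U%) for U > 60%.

U ≈ 40 %

Drainage path length: H_d = H = 6.8 m (single drainage).
T_v = c_v·t/H_d² = 2.9×2/6.8² = 0.12543.
T_v = 0.12543 corresponds to the U ≤ 60% branch:
U = √(4T_v/π) = 0.3996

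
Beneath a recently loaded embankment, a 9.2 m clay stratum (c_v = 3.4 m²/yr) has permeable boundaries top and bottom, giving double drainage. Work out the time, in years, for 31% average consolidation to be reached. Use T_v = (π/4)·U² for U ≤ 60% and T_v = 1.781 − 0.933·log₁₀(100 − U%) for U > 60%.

Drainage path length: H_d = H/2 = 4.6 m (double drainage).
U ≤ 60%: T_v = (π/4)·U² = (π/4)×0.31² = 0.075477.
t = T_v·H_d²/c_v = 0.075477×4.6²/3.4 = 0.4697 years.

t ≈ 0.47 years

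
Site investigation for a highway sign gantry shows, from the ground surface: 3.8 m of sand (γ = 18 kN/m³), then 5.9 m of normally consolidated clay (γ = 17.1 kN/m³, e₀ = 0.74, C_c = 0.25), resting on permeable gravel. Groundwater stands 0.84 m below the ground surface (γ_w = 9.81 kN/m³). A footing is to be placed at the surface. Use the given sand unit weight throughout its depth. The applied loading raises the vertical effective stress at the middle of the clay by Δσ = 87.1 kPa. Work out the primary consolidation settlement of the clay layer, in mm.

Mid-depth of clay below the ground surface: z = 3.8 + 5.9/2 = 6.75 m.
Total vertical stress at mid-clay: σ_v = 18×3.8 + 17.1×2.95 = 118.84 kPa.
Pore pressure: u = 9.81×(6.75 − 0.84) = 57.977 kPa.
Initial effective stress: σ'_0 = σ_v − u = 118.84 − 57.977 = 60.863 kPa.
Final effective stress: σ'_f = σ'_0 + Δσ = 60.863 + 87.1 = 147.96 kPa.
Normally consolidated clay, so the full stress increment lies on the virgin compression line:
S_c = C_c·H/(1+e₀)·log₁₀(σ'_f/σ'_0) = 0.25×5.9/(1+0.74)×log₁₀(147.96/60.863)
    = 0.8477 × 0.38579 = 0.327 m

S_c ≈ 327 mm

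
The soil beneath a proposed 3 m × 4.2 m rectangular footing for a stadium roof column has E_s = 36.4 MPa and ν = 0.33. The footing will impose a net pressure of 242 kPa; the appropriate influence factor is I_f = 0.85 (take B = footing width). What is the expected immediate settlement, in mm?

Immediate (elastic) settlement: S_e = q·B·(1−ν²)/E_s · I_f.
E_s = 36.4 MPa = 36400 kPa.
S_e = 242 × 3 × (1 − 0.33²) / 36400 × 0.85
    = 242 × 3 × 0.8911 / 36400 × 0.85
    = 0.01511 m = 15.11 mm

S_e ≈ 15.1 mm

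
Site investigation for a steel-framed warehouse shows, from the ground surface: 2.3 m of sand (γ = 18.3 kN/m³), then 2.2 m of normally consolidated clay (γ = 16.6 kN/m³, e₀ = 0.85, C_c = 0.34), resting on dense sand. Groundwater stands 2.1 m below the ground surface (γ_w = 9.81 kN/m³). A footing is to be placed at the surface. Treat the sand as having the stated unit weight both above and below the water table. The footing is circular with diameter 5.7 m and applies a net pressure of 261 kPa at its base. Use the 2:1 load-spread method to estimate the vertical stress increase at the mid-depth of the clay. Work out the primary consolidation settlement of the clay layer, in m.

S_c ≈ 0.202 m

Mid-depth of clay below the ground surface: z = 2.3 + 2.2/2 = 3.4 m.
Total vertical stress at mid-clay: σ_v = 18.3×2.3 + 16.6×1.1 = 60.35 kPa.
Pore pressure: u = 9.81×(3.4 − 2.1) = 12.753 kPa.
Initial effective stress: σ'_0 = σ_v − u = 60.35 − 12.753 = 47.597 kPa.
Stress increase at mid-clay by the 2:1 spreading method:
Δσ ≈ qD²/(D+z)² = 261×5.7²/(5.7+3.4)² = 102.4 kPa
Final effective stress: σ'_f = σ'_0 + Δσ = 47.597 + 102.4 = 150 kPa.
Normally consolidated clay, so the full stress increment lies on the virgin compression line:
S_c = C_c·H/(1+e₀)·log₁₀(σ'_f/σ'_0) = 0.34×2.2/(1+0.85)×log₁₀(150/47.597)
    = 0.40432 × 0.49851 = 0.2016 m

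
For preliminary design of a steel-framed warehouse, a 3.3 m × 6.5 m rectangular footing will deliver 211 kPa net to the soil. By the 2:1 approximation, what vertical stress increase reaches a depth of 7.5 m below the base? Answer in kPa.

By the 2:1 method the load spreads at 1 horizontal : 2 vertical, so at depth z the loaded area has grown by z in each plan dimension:
Δσ = qBL/((B+z)(L+z)) = 211×3.3×6.5/((3.3+7.5)(6.5+7.5)) = 29.934 kPa

Δσ_z ≈ 29.9 kPa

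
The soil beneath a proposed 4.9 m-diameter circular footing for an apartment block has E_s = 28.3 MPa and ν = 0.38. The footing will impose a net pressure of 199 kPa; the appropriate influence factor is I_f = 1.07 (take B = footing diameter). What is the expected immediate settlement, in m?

Immediate (elastic) settlement: S_e = q·B·(1−ν²)/E_s · I_f.
E_s = 28.3 MPa = 28300 kPa.
S_e = 199 × 4.9 × (1 − 0.38²) / 28300 × 1.07
    = 199 × 4.9 × 0.8556 / 28300 × 1.07
    = 0.03154 m

S_e ≈ 0.0315 m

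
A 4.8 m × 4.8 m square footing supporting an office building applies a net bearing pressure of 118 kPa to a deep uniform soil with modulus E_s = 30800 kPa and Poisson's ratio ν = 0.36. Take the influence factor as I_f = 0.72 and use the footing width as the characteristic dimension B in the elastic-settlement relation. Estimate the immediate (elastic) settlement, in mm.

Immediate (elastic) settlement: S_e = q·B·(1−ν²)/E_s · I_f.
S_e = 118 × 4.8 × (1 − 0.36²) / 30800 × 0.72
    = 118 × 4.8 × 0.8704 / 30800 × 0.72
    = 0.01152 m = 11.52 mm

S_e ≈ 11.5 mm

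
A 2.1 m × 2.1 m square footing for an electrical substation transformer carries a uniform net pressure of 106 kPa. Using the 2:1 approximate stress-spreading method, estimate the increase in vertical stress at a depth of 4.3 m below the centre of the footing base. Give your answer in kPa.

By the 2:1 method the load spreads at 1 horizontal : 2 vertical, so at depth z the loaded area has grown by z in each plan dimension:
Δσ = qBL/((B+z)(L+z)) = 106×2.1×2.1/((2.1+4.3)(2.1+4.3)) = 11.413 kPa

Δσ_z ≈ 11.4 kPa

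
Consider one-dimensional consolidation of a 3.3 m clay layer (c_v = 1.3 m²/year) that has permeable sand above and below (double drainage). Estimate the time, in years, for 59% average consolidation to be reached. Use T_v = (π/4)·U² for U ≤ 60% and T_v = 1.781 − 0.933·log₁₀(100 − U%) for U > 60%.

t ≈ 0.573 years

Drainage path length: H_d = H/2 = 1.65 m (double drainage).
U ≤ 60%: T_v = (π/4)·U² = (π/4)×0.59² = 0.2734.
t = T_v·H_d²/c_v = 0.2734×1.65²/1.3 = 0.5726 years.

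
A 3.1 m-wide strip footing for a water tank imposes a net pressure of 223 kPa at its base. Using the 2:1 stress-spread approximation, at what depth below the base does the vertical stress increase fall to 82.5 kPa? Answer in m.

z ≈ 5.28 m

2:1 spreading — at depth z the loaded area has grown by z in each plan dimension:
qB/(B+z) = Δσ_z ⇒ z = qB/Δσ_z − B = 223×3.1/82.5 − 3.1 = 5.279 m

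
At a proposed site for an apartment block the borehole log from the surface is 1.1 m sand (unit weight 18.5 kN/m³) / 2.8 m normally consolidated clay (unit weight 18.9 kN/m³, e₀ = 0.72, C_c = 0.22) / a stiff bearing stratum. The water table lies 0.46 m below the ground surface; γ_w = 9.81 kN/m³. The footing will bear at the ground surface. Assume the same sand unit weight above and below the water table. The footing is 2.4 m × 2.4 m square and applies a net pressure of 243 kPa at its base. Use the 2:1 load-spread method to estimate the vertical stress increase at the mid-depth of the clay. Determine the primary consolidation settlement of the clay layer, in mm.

Mid-depth of clay below the ground surface: z = 1.1 + 2.8/2 = 2.5 m.
Total vertical stress at mid-clay: σ_v = 18.5×1.1 + 18.9×1.4 = 46.81 kPa.
Pore pressure: u = 9.81×(2.5 − 0.46) = 20.012 kPa.
Initial effective stress: σ'_0 = σ_v − u = 46.81 − 20.012 = 26.798 kPa.
Stress increase at mid-clay by the 2:1 spreading method:
Δσ = qBL/((B+z)(L+z)) = 243×2.4×2.4/((2.4+2.5)(2.4+2.5)) = 58.296 kPa
Final effective stress: σ'_f = σ'_0 + Δσ = 26.798 + 58.296 = 85.094 kPa.
Normally consolidated clay, so the full stress increment lies on the virgin compression line:
S_c = C_c·H/(1+e₀)·log₁₀(σ'_f/σ'_0) = 0.22×2.8/(1+0.72)×log₁₀(85.094/26.798)
    = 0.35814 × 0.5018 = 0.1797 m

S_c ≈ 180 mm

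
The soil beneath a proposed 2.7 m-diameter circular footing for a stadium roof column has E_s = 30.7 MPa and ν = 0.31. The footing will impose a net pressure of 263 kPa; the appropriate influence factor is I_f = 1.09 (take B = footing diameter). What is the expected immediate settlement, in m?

Immediate (elastic) settlement: S_e = q·B·(1−ν²)/E_s · I_f.
E_s = 30.7 MPa = 30700 kPa.
S_e = 263 × 2.7 × (1 − 0.31²) / 30700 × 1.09
    = 263 × 2.7 × 0.9039 / 30700 × 1.09
    = 0.02279 m

S_e ≈ 0.0228 m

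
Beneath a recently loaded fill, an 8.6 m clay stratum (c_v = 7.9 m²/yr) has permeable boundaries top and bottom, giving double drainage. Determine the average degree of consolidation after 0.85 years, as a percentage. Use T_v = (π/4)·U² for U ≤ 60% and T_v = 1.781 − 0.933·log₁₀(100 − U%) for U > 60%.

U ≈ 66.9 %

Drainage path length: H_d = H/2 = 4.3 m (double drainage).
T_v = c_v·t/H_d² = 7.9×0.85/4.3² = 0.36317.
T_v = 0.36317 corresponds to the U > 60% branch:
U = 1 − 10^((1.781 − T_v)/0.933)/100 = 0.6691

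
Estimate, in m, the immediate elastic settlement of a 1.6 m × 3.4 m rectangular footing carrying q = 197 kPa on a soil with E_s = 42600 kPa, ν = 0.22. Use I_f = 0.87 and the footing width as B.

Immediate (elastic) settlement: S_e = q·B·(1−ν²)/E_s · I_f.
S_e = 197 × 1.6 × (1 − 0.22²) / 42600 × 0.87
    = 197 × 1.6 × 0.9516 / 42600 × 0.87
    = 0.006126 m

S_e ≈ 0.00613 m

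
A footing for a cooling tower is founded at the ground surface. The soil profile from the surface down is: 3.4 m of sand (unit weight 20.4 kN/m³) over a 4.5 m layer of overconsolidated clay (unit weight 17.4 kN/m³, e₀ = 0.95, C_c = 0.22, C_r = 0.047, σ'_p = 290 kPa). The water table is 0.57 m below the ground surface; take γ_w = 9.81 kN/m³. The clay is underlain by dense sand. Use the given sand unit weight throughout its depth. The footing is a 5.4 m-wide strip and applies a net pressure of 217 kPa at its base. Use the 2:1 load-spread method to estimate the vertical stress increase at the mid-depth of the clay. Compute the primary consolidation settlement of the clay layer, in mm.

Mid-depth of clay below the ground surface: z = 3.4 + 4.5/2 = 5.65 m.
Total vertical stress at mid-clay: σ_v = 20.4×3.4 + 17.4×2.25 = 108.51 kPa.
Pore pressure: u = 9.81×(5.65 − 0.57) = 49.835 kPa.
Initial effective stress: σ'_0 = σ_v − u = 108.51 − 49.835 = 58.675 kPa.
Stress increase at mid-clay by the 2:1 spreading method:
Δσ = qB/(B+z) = 217×5.4/(5.4+5.65) = 106.05 kPa
Final effective stress: σ'_f = 58.675 + 106.05 = 164.72 kPa.
σ'_f = 164.72 ≤ σ'_p = 290 kPa, so the clay remains overconsolidated and only the recompression index applies:
S_c = C_r·H/(1+e₀)·log₁₀(σ'_f/σ'_0) = 0.047×4.5/1.95×log₁₀(164.72/58.675)
    = 0.10846 × 0.44829 = 0.04862 m

S_c ≈ 48.6 mm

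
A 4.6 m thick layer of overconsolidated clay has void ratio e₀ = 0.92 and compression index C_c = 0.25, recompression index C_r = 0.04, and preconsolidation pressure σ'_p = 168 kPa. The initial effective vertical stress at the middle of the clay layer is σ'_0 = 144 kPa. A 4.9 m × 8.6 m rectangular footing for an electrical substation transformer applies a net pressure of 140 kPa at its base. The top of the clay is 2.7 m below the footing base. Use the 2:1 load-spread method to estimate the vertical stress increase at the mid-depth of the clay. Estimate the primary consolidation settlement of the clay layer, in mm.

Mid-depth of clay below the footing base: z = 2.7 + 4.6/2 = 5 m.
Stress increase at mid-clay by the 2:1 spreading method:
Δσ = qBL/((B+z)(L+z)) = 140×4.9×8.6/((4.9+5)(8.6+5)) = 43.818 kPa
Final effective stress: σ'_f = 144 + 43.818 = 187.82 kPa.
σ'_f = 187.82 > σ'_p = 168 kPa, so the stress path crosses the preconsolidation pressure — recompression up to σ'_p, then virgin compression beyond:
S_c = H/(1+e₀)·[C_r·log₁₀(σ'_p/σ'_0) + C_c·log₁₀(σ'_f/σ'_p)]
    = 4.6/1.92 × [0.04×log₁₀(168/144) + 0.25×log₁₀(187.82/168)]
    = 2.3958 × [0.0026779 + 0.012108] = 0.03542 m

S_c ≈ 35.4 mm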